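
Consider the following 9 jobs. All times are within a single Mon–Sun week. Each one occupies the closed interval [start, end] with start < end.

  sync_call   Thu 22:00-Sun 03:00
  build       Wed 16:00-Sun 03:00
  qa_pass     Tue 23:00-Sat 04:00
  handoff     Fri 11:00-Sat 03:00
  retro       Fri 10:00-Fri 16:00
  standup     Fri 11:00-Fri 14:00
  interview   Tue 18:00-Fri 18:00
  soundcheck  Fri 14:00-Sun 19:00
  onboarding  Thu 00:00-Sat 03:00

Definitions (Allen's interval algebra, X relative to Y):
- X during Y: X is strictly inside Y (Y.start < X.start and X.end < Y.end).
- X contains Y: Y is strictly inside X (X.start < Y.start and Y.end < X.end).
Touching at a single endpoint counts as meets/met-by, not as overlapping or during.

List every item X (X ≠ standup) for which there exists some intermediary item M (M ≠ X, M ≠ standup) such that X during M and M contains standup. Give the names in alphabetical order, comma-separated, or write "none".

Target standup = [Fri 11:00, Fri 14:00].
Intermediaries M with M contains standup: build, interview, onboarding, qa_pass, retro, sync_call.
Via build — items with X during build: handoff, onboarding, retro.
Via interview — items with X during interview: retro.
Via onboarding — items with X during onboarding: retro.
Via qa_pass — items with X during qa_pass: handoff, onboarding, retro.
Via retro — items with X during retro: none.
Via sync_call — items with X during sync_call: handoff, retro.
Union: handoff, onboarding, retro.

handoff, onboarding, retro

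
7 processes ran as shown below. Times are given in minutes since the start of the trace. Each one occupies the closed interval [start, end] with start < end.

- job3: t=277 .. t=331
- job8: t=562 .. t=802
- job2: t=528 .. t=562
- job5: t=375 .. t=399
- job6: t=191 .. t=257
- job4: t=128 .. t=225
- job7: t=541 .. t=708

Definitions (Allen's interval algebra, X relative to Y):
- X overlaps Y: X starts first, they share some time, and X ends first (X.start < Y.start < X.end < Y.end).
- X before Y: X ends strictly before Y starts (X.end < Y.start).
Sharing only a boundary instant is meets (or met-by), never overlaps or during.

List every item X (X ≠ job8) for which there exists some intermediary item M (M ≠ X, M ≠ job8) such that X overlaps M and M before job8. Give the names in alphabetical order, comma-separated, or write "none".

job4

Target job8 = [t=562, t=802].
Intermediaries M with M before job8: job3, job4, job5, job6.
Via job3 — items with X overlaps job3: none.
Via job4 — items with X overlaps job4: none.
Via job5 — items with X overlaps job5: none.
Via job6 — items with X overlaps job6: job4.
Union: job4.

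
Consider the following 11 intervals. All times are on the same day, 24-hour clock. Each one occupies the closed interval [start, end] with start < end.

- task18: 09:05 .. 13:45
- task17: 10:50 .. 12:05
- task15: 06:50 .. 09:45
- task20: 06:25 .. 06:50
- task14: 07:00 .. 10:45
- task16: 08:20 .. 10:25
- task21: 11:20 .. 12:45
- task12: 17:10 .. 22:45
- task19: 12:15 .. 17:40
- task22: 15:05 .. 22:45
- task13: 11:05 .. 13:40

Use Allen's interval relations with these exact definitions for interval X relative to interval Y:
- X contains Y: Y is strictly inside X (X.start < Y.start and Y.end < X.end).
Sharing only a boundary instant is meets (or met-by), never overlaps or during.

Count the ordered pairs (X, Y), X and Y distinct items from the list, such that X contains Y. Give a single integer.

5

Checking all 110 ordered pairs for relation 'contains'; matching pairs in alphabetical order:
(task13, task21): task13 contains task21 ✓
(task14, task16): task14 contains task16 ✓
(task18, task13): task18 contains task13 ✓
(task18, task17): task18 contains task17 ✓
(task18, task21): task18 contains task21 ✓
Count: 5.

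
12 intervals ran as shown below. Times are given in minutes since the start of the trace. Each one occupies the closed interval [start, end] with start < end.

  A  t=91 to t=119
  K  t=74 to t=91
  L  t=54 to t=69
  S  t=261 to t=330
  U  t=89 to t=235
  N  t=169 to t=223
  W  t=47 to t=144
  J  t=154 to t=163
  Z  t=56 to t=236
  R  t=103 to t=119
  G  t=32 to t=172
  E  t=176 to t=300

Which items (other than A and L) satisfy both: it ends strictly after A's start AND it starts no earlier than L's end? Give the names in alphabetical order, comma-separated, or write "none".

Conditions: its end is strictly after A's start (X.end > t=91) AND its start is no earlier than L's end (X.start >= t=69).
E: end t=300 > t=91? ✓; start t=176 >= t=69? ✓ → yes.
G: end t=172 > t=91? ✓; start t=32 >= t=69? ✗ → no.
J: end t=163 > t=91? ✓; start t=154 >= t=69? ✓ → yes.
K: end t=91 > t=91? ✗; start t=74 >= t=69? ✓ → no.
N: end t=223 > t=91? ✓; start t=169 >= t=69? ✓ → yes.
R: end t=119 > t=91? ✓; start t=103 >= t=69? ✓ → yes.
S: end t=330 > t=91? ✓; start t=261 >= t=69? ✓ → yes.
U: end t=235 > t=91? ✓; start t=89 >= t=69? ✓ → yes.
W: end t=144 > t=91? ✓; start t=47 >= t=69? ✗ → no.
Z: end t=236 > t=91? ✓; start t=56 >= t=69? ✗ → no.
Result: E, J, N, R, S, U.

E, J, N, R, S, U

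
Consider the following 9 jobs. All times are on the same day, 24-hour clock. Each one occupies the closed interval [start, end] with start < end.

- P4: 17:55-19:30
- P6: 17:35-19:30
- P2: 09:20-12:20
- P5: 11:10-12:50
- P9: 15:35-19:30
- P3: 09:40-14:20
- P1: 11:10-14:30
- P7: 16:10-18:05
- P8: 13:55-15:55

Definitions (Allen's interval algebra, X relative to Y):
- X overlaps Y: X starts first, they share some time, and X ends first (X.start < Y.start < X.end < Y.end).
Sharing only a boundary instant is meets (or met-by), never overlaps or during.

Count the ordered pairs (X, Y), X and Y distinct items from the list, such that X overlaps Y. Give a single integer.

Checking all 72 ordered pairs for relation 'overlaps'; matching pairs in alphabetical order:
(P1, P8): P1 overlaps P8 ✓
(P2, P1): P2 overlaps P1 ✓
(P2, P3): P2 overlaps P3 ✓
(P2, P5): P2 overlaps P5 ✓
(P3, P1): P3 overlaps P1 ✓
(P3, P8): P3 overlaps P8 ✓
(P7, P4): P7 overlaps P4 ✓
(P7, P6): P7 overlaps P6 ✓
(P8, P9): P8 overlaps P9 ✓
Count: 9.

9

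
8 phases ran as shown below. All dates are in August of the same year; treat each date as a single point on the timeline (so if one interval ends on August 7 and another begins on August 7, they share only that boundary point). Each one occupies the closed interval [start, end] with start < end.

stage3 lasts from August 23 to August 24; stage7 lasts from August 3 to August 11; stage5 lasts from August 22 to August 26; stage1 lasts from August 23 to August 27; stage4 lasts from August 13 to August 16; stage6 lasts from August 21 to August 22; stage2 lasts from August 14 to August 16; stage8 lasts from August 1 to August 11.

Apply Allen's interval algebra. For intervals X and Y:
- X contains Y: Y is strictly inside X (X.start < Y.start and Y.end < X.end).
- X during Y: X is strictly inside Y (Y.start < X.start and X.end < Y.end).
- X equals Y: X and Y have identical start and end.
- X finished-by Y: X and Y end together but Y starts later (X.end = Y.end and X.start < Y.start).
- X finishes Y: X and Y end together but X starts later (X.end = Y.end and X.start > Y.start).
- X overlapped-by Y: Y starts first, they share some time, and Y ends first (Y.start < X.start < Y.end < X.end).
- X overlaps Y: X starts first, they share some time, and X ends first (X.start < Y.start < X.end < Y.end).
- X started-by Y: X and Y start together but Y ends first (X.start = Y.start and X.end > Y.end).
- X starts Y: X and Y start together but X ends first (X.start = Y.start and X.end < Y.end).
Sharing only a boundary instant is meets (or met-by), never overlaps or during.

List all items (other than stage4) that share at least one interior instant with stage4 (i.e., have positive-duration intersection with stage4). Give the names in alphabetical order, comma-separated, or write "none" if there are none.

stage2

Target stage4 = [August 13, August 16].
stage1 [August 23, August 27] → after → no.
stage2 [August 14, August 16] → finishes → yes.
stage3 [August 23, August 24] → after → no.
stage5 [August 22, August 26] → after → no.
stage6 [August 21, August 22] → after → no.
stage7 [August 3, August 11] → before → no.
stage8 [August 1, August 11] → before → no.
Result: stage2.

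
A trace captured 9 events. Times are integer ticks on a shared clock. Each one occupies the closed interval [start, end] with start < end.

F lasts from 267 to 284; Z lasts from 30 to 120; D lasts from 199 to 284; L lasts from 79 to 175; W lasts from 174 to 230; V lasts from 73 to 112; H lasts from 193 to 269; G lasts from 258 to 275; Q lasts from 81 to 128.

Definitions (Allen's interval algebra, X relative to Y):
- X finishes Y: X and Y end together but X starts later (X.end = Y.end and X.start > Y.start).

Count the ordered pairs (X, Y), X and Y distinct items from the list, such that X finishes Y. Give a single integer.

1

Checking all 72 ordered pairs for relation 'finishes'; matching pairs in alphabetical order:
(F, D): F finishes D ✓
Count: 1.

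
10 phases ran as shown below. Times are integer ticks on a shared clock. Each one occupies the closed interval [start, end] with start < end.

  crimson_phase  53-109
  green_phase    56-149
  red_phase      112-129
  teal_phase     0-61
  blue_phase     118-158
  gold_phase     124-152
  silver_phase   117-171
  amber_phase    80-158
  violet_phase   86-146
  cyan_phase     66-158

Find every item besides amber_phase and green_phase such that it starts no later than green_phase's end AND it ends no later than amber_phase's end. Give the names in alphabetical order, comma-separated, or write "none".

Conditions: its start is no later than green_phase's end (X.start <= 149) AND its end is no later than amber_phase's end (X.end <= 158).
blue_phase: start 118 <= 149? ✓; end 158 <= 158? ✓ → yes.
crimson_phase: start 53 <= 149? ✓; end 109 <= 158? ✓ → yes.
cyan_phase: start 66 <= 149? ✓; end 158 <= 158? ✓ → yes.
gold_phase: start 124 <= 149? ✓; end 152 <= 158? ✓ → yes.
red_phase: start 112 <= 149? ✓; end 129 <= 158? ✓ → yes.
silver_phase: start 117 <= 149? ✓; end 171 <= 158? ✗ → no.
teal_phase: start 0 <= 149? ✓; end 61 <= 158? ✓ → yes.
violet_phase: start 86 <= 149? ✓; end 146 <= 158? ✓ → yes.
Result: blue_phase, crimson_phase, cyan_phase, gold_phase, red_phase, teal_phase, violet_phase.

blue_phase, crimson_phase, cyan_phase, gold_phase, red_phase, teal_phase, violet_phase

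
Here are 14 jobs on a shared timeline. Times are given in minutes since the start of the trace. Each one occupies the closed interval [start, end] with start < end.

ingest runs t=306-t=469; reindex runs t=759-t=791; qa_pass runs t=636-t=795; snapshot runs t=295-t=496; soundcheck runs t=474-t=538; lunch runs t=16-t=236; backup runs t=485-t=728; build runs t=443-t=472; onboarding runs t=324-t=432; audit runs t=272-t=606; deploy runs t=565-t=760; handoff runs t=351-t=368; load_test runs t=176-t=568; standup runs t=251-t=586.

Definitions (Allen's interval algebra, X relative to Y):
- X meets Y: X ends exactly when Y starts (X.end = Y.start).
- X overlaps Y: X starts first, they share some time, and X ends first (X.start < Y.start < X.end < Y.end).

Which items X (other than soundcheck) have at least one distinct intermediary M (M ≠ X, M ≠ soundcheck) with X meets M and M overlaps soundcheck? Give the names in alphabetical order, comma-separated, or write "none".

none

Target soundcheck = [t=474, t=538].
Intermediaries M with M overlaps soundcheck: snapshot.
Via snapshot — items with X meets snapshot: none.
Union: none.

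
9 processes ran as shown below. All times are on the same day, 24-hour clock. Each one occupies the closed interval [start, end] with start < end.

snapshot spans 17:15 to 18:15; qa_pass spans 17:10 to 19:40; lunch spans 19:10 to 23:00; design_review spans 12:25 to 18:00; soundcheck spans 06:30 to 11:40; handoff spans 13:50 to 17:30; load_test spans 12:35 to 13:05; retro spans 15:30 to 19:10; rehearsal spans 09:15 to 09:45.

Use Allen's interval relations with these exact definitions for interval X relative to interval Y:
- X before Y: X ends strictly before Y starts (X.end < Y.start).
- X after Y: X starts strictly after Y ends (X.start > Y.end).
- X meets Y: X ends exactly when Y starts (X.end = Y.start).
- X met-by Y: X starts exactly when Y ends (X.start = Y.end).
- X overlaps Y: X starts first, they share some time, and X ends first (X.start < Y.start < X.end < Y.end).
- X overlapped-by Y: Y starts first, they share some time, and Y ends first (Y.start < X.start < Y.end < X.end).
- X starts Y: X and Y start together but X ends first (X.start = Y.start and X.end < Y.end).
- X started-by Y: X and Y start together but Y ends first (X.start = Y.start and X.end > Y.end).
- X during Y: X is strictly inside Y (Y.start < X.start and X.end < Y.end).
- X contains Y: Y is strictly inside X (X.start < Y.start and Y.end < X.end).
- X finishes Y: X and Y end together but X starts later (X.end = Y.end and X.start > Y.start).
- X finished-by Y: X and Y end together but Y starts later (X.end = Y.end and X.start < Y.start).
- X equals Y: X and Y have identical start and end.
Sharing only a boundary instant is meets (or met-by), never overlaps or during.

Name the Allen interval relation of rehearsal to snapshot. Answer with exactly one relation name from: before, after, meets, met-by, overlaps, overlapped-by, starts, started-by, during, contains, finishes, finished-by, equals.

before

rehearsal = [09:15, 09:45]; snapshot = [17:15, 18:15].
Compare endpoints: rehearsal.start < snapshot.start, rehearsal.start < snapshot.end, rehearsal.end < snapshot.start, rehearsal.end < snapshot.end.
That pattern is 'before'.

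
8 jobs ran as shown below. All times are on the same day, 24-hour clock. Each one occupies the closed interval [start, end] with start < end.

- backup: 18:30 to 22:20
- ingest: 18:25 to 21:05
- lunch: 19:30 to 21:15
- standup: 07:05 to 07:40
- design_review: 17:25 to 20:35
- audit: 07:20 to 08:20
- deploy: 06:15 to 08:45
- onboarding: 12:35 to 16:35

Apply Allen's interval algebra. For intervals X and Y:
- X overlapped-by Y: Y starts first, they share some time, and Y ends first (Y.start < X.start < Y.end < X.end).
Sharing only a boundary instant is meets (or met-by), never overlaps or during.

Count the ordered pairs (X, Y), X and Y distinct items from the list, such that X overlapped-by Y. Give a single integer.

Checking all 56 ordered pairs for relation 'overlapped-by'; matching pairs in alphabetical order:
(audit, standup): audit overlapped-by standup ✓
(backup, design_review): backup overlapped-by design_review ✓
(backup, ingest): backup overlapped-by ingest ✓
(ingest, design_review): ingest overlapped-by design_review ✓
(lunch, design_review): lunch overlapped-by design_review ✓
(lunch, ingest): lunch overlapped-by ingest ✓
Count: 6.

6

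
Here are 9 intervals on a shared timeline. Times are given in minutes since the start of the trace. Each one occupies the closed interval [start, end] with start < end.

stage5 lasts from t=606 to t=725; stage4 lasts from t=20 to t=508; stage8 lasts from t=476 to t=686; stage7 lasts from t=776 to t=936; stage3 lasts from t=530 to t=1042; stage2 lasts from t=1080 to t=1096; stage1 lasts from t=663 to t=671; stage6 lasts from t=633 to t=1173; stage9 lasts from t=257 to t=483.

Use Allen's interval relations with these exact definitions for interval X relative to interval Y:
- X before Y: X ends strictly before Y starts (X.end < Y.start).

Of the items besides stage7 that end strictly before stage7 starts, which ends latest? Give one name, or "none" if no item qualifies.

Target stage7 = [t=776, t=936].
stage1 [t=663, t=671] → before → candidate.
stage2 [t=1080, t=1096] → after → excluded.
stage3 [t=530, t=1042] → contains → excluded.
stage4 [t=20, t=508] → before → candidate.
stage5 [t=606, t=725] → before → candidate.
stage6 [t=633, t=1173] → contains → excluded.
stage8 [t=476, t=686] → before → candidate.
stage9 [t=257, t=483] → before → candidate.
Among candidates, latest end is t=725 → stage5.

stage5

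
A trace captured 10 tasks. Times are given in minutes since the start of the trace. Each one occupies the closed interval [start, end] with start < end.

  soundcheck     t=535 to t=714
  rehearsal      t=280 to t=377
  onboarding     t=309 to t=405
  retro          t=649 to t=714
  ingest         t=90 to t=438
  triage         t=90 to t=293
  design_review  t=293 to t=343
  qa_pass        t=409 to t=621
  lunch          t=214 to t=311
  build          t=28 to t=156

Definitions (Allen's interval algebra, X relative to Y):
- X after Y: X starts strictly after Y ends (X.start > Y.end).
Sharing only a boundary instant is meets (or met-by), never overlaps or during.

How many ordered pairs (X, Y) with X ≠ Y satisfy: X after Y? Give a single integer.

26

Checking all 90 ordered pairs for relation 'after'; matching pairs in alphabetical order:
(design_review, build): design_review after build ✓
(lunch, build): lunch after build ✓
(onboarding, build): onboarding after build ✓
(onboarding, triage): onboarding after triage ✓
(qa_pass, build): qa_pass after build ✓
(qa_pass, design_review): qa_pass after design_review ✓
(qa_pass, lunch): qa_pass after lunch ✓
(qa_pass, onboarding): qa_pass after onboarding ✓
(qa_pass, rehearsal): qa_pass after rehearsal ✓
(qa_pass, triage): qa_pass after triage ✓
(rehearsal, build): rehearsal after build ✓
(retro, build): retro after build ✓
(retro, design_review): retro after design_review ✓
(retro, ingest): retro after ingest ✓
(retro, lunch): retro after lunch ✓
(retro, onboarding): retro after onboarding ✓
(retro, qa_pass): retro after qa_pass ✓
(retro, rehearsal): retro after rehearsal ✓
(retro, triage): retro after triage ✓
(soundcheck, build): soundcheck after build ✓
(soundcheck, design_review): soundcheck after design_review ✓
(soundcheck, ingest): soundcheck after ingest ✓
(soundcheck, lunch): soundcheck after lunch ✓
(soundcheck, onboarding): soundcheck after onboarding ✓
... plus 2 further pairs not listed.
Count: 26.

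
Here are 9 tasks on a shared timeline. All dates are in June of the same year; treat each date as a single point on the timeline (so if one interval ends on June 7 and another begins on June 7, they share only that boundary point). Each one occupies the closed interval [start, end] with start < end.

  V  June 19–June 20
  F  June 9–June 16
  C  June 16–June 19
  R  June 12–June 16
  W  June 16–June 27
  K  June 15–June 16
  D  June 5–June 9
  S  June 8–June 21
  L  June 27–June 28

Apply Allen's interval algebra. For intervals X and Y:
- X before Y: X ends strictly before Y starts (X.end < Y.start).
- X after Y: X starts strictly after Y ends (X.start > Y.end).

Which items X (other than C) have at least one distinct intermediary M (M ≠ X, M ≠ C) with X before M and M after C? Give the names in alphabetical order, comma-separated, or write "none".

D, F, K, R, S, V

Target C = [June 16, June 19].
Intermediaries M with M after C: L.
Via L — items with X before L: D, F, K, R, S, V.
Union: D, F, K, R, S, V.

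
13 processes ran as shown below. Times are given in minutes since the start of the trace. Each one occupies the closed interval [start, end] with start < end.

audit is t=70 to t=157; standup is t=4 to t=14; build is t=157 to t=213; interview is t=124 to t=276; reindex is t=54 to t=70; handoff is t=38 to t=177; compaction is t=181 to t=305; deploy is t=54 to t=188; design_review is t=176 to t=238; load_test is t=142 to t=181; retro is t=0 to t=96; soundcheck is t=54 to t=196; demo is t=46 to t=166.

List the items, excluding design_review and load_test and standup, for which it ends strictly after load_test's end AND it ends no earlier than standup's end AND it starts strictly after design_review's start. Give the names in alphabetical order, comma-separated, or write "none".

Conditions: its end is strictly after load_test's end (X.end > t=181) AND its end is no earlier than standup's end (X.end >= t=14) AND its start is strictly after design_review's start (X.start > t=176).
audit: end t=157 > t=181? ✗; end t=157 >= t=14? ✓; start t=70 > t=176? ✗ → no.
build: end t=213 > t=181? ✓; end t=213 >= t=14? ✓; start t=157 > t=176? ✗ → no.
compaction: end t=305 > t=181? ✓; end t=305 >= t=14? ✓; start t=181 > t=176? ✓ → yes.
demo: end t=166 > t=181? ✗; end t=166 >= t=14? ✓; start t=46 > t=176? ✗ → no.
deploy: end t=188 > t=181? ✓; end t=188 >= t=14? ✓; start t=54 > t=176? ✗ → no.
handoff: end t=177 > t=181? ✗; end t=177 >= t=14? ✓; start t=38 > t=176? ✗ → no.
interview: end t=276 > t=181? ✓; end t=276 >= t=14? ✓; start t=124 > t=176? ✗ → no.
reindex: end t=70 > t=181? ✗; end t=70 >= t=14? ✓; start t=54 > t=176? ✗ → no.
retro: end t=96 > t=181? ✗; end t=96 >= t=14? ✓; start t=0 > t=176? ✗ → no.
soundcheck: end t=196 > t=181? ✓; end t=196 >= t=14? ✓; start t=54 > t=176? ✗ → no.
Result: compaction.

compaction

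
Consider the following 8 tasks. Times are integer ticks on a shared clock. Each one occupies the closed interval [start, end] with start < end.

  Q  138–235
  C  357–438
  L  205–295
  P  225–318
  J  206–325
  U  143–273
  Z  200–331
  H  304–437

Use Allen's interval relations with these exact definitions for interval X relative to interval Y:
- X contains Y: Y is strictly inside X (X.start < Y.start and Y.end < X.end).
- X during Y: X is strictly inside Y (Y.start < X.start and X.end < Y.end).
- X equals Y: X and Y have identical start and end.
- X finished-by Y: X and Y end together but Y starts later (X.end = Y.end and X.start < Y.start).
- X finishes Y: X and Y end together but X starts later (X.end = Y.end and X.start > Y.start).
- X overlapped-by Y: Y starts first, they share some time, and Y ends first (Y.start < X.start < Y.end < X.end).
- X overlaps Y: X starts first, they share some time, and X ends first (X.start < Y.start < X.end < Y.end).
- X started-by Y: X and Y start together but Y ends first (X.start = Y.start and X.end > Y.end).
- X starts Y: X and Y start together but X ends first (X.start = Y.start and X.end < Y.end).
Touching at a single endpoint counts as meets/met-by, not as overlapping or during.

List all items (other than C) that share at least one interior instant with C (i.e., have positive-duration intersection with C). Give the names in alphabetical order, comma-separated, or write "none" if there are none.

Target C = [357, 438].
H [304, 437] → overlaps → yes.
J [206, 325] → before → no.
L [205, 295] → before → no.
P [225, 318] → before → no.
Q [138, 235] → before → no.
U [143, 273] → before → no.
Z [200, 331] → before → no.
Result: H.

H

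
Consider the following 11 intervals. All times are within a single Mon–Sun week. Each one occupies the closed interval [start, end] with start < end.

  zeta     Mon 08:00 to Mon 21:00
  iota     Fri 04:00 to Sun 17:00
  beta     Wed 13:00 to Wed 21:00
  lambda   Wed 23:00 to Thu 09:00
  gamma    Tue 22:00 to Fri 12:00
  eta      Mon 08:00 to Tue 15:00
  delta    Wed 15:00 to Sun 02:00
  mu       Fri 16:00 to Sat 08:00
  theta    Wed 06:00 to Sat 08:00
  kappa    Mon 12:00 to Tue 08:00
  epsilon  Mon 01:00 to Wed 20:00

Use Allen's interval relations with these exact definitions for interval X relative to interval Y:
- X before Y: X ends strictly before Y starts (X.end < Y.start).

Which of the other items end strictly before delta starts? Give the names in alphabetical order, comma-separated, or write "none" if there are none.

eta, kappa, zeta

Target delta = [Wed 15:00, Sun 02:00].
beta [Wed 13:00, Wed 21:00] → overlaps → no.
epsilon [Mon 01:00, Wed 20:00] → overlaps → no.
eta [Mon 08:00, Tue 15:00] → before → yes.
gamma [Tue 22:00, Fri 12:00] → overlaps → no.
iota [Fri 04:00, Sun 17:00] → overlapped-by → no.
kappa [Mon 12:00, Tue 08:00] → before → yes.
lambda [Wed 23:00, Thu 09:00] → during → no.
mu [Fri 16:00, Sat 08:00] → during → no.
theta [Wed 06:00, Sat 08:00] → overlaps → no.
zeta [Mon 08:00, Mon 21:00] → before → yes.
Result: eta, kappa, zeta.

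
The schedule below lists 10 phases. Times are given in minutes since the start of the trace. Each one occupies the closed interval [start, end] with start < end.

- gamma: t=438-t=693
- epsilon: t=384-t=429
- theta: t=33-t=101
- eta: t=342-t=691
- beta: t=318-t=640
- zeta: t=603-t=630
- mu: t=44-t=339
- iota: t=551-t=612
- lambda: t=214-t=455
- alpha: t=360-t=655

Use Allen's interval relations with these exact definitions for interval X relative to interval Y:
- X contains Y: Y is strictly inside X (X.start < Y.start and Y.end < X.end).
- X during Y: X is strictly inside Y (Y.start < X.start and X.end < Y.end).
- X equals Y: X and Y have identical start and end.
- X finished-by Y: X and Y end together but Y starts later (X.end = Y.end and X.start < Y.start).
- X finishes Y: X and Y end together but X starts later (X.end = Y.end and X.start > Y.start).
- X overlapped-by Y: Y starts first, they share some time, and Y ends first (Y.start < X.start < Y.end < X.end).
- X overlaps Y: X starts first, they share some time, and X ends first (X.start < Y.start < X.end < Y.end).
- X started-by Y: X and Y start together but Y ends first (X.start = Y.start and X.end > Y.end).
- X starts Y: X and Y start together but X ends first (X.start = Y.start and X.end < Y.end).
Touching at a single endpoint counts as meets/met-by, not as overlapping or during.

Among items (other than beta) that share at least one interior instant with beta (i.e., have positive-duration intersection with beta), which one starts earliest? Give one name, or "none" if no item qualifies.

Target beta = [t=318, t=640].
alpha [t=360, t=655] → overlapped-by → candidate.
epsilon [t=384, t=429] → during → candidate.
eta [t=342, t=691] → overlapped-by → candidate.
gamma [t=438, t=693] → overlapped-by → candidate.
iota [t=551, t=612] → during → candidate.
lambda [t=214, t=455] → overlaps → candidate.
mu [t=44, t=339] → overlaps → candidate.
theta [t=33, t=101] → before → excluded.
zeta [t=603, t=630] → during → candidate.
Among candidates, earliest start is t=44 → mu.

mu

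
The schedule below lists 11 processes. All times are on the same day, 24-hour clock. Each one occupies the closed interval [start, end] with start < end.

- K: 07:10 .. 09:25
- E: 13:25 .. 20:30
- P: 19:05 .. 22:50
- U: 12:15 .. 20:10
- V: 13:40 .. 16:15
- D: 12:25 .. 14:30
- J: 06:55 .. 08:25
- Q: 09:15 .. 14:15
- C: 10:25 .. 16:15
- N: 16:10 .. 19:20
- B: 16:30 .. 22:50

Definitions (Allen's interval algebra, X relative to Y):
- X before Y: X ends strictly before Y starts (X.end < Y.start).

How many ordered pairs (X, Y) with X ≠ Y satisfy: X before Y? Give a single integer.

27

Checking all 110 ordered pairs for relation 'before'; matching pairs in alphabetical order:
(C, B): C before B ✓
(C, P): C before P ✓
(D, B): D before B ✓
(D, N): D before N ✓
(D, P): D before P ✓
(J, B): J before B ✓
(J, C): J before C ✓
(J, D): J before D ✓
(J, E): J before E ✓
(J, N): J before N ✓
(J, P): J before P ✓
(J, Q): J before Q ✓
(J, U): J before U ✓
(J, V): J before V ✓
(K, B): K before B ✓
(K, C): K before C ✓
(K, D): K before D ✓
(K, E): K before E ✓
(K, N): K before N ✓
(K, P): K before P ✓
(K, U): K before U ✓
(K, V): K before V ✓
(Q, B): Q before B ✓
(Q, N): Q before N ✓
... plus 3 further pairs not listed.
Count: 27.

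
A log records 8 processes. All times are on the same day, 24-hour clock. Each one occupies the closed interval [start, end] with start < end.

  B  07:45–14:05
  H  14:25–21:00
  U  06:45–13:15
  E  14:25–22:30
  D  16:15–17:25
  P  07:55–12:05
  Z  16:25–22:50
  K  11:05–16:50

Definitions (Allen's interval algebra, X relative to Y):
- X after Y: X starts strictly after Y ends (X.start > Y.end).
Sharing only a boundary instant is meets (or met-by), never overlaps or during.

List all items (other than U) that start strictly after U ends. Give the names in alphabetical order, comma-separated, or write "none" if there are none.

Target U = [06:45, 13:15].
B [07:45, 14:05] → overlapped-by → no.
D [16:15, 17:25] → after → yes.
E [14:25, 22:30] → after → yes.
H [14:25, 21:00] → after → yes.
K [11:05, 16:50] → overlapped-by → no.
P [07:55, 12:05] → during → no.
Z [16:25, 22:50] → after → yes.
Result: D, E, H, Z.

D, E, H, Z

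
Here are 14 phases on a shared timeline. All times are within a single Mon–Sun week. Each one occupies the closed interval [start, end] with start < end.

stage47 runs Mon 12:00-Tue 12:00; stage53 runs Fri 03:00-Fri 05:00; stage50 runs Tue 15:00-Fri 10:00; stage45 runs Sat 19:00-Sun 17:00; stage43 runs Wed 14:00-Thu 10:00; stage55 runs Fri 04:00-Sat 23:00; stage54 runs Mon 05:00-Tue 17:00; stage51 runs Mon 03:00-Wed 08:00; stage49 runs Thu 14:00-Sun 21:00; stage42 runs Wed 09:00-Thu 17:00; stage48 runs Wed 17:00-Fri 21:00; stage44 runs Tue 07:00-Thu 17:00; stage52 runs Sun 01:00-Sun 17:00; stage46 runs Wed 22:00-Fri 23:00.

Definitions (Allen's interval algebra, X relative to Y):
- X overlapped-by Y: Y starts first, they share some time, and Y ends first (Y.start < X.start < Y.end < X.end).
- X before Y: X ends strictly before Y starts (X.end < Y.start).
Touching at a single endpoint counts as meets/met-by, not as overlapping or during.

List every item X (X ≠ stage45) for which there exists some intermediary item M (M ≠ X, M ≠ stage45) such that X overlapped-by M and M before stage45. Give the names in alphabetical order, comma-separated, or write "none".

Target stage45 = [Sat 19:00, Sun 17:00].
Intermediaries M with M before stage45: stage42, stage43, stage44, stage46, stage47, stage48, stage50, stage51, stage53, stage54.
Via stage42 — items with X overlapped-by stage42: stage46, stage48, stage49.
Via stage43 — items with X overlapped-by stage43: stage46, stage48.
Via stage44 — items with X overlapped-by stage44: stage46, stage48, stage49, stage50.
Via stage46 — items with X overlapped-by stage46: stage49, stage55.
Via stage47 — items with X overlapped-by stage47: stage44.
Via stage48 — items with X overlapped-by stage48: stage46, stage49, stage55.
Via stage50 — items with X overlapped-by stage50: stage46, stage48, stage49, stage55.
Via stage51 — items with X overlapped-by stage51: stage44, stage50.
Via stage53 — items with X overlapped-by stage53: stage55.
Via stage54 — items with X overlapped-by stage54: stage44, stage50.
Union: stage44, stage46, stage48, stage49, stage50, stage55.

stage44, stage46, stage48, stage49, stage50, stage55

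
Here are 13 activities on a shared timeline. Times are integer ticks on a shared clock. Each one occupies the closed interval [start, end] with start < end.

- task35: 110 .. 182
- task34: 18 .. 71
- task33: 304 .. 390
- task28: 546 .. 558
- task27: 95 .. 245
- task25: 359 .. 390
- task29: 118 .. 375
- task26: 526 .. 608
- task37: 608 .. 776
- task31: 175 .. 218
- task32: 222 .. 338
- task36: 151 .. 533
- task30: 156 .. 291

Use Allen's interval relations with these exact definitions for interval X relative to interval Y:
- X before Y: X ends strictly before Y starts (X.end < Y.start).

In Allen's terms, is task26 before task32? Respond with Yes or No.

No

task26 = [526, 608], task32 = [222, 338].
Actual relation of task26 to task32: after.
Asked whether 'before' holds → No.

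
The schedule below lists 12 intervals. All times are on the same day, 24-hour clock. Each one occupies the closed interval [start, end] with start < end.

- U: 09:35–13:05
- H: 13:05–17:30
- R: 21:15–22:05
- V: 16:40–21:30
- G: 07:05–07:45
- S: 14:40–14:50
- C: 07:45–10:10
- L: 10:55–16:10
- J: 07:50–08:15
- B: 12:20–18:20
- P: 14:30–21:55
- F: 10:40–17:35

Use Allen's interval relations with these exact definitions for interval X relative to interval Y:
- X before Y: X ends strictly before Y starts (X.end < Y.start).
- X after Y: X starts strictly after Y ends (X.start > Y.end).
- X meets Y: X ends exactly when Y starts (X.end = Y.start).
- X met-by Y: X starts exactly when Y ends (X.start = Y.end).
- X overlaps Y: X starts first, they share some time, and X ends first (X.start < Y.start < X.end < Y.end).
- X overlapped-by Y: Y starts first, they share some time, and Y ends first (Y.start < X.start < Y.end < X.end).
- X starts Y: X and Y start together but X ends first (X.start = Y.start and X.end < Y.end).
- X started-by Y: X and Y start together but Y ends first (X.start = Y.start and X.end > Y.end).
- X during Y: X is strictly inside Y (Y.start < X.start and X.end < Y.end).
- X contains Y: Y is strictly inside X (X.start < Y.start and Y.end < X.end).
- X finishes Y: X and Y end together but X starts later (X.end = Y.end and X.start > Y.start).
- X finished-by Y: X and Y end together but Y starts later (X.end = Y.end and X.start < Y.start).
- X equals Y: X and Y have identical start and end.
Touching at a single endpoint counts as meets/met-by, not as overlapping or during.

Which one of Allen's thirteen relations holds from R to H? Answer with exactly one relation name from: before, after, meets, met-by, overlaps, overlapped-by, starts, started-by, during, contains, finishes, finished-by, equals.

after

R = [21:15, 22:05]; H = [13:05, 17:30].
Compare endpoints: R.start > H.start, R.start > H.end, R.end > H.start, R.end > H.end.
That pattern is 'after'.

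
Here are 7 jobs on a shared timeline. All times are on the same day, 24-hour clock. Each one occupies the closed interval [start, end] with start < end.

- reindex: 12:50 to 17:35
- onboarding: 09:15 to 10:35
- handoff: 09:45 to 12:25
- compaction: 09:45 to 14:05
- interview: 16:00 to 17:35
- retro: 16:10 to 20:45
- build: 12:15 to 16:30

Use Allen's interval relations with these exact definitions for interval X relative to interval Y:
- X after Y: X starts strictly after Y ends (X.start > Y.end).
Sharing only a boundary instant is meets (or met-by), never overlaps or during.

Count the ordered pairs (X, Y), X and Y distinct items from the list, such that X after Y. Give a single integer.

Checking all 42 ordered pairs for relation 'after'; matching pairs in alphabetical order:
(build, onboarding): build after onboarding ✓
(interview, compaction): interview after compaction ✓
(interview, handoff): interview after handoff ✓
(interview, onboarding): interview after onboarding ✓
(reindex, handoff): reindex after handoff ✓
(reindex, onboarding): reindex after onboarding ✓
(retro, compaction): retro after compaction ✓
(retro, handoff): retro after handoff ✓
(retro, onboarding): retro after onboarding ✓
Count: 9.

9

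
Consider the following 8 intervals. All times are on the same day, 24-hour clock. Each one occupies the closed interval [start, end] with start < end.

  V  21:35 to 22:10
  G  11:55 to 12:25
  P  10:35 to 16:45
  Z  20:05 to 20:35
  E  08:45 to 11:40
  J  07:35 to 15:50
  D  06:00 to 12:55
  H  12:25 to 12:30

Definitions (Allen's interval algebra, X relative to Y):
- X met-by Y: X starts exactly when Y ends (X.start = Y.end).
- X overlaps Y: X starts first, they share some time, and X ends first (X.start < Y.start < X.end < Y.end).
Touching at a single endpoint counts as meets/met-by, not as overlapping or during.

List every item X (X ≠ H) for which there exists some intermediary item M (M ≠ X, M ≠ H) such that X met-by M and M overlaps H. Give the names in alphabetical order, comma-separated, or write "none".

none

Target H = [12:25, 12:30].
Intermediaries M with M overlaps H: none.
Union: none.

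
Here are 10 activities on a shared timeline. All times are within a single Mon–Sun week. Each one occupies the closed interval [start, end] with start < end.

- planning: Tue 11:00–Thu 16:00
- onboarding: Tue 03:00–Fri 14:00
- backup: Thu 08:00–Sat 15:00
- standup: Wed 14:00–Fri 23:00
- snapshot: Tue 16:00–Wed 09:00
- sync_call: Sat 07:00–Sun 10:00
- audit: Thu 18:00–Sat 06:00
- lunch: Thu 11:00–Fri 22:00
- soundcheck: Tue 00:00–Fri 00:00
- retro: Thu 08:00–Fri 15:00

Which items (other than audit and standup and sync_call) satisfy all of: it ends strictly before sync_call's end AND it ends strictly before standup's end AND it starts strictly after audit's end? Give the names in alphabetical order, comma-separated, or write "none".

Conditions: its end is strictly before sync_call's end (X.end < Sun 10:00) AND its end is strictly before standup's end (X.end < Fri 23:00) AND its start is strictly after audit's end (X.start > Sat 06:00).
backup: end Sat 15:00 < Sun 10:00? ✓; end Sat 15:00 < Fri 23:00? ✗; start Thu 08:00 > Sat 06:00? ✗ → no.
lunch: end Fri 22:00 < Sun 10:00? ✓; end Fri 22:00 < Fri 23:00? ✓; start Thu 11:00 > Sat 06:00? ✗ → no.
onboarding: end Fri 14:00 < Sun 10:00? ✓; end Fri 14:00 < Fri 23:00? ✓; start Tue 03:00 > Sat 06:00? ✗ → no.
planning: end Thu 16:00 < Sun 10:00? ✓; end Thu 16:00 < Fri 23:00? ✓; start Tue 11:00 > Sat 06:00? ✗ → no.
retro: end Fri 15:00 < Sun 10:00? ✓; end Fri 15:00 < Fri 23:00? ✓; start Thu 08:00 > Sat 06:00? ✗ → no.
snapshot: end Wed 09:00 < Sun 10:00? ✓; end Wed 09:00 < Fri 23:00? ✓; start Tue 16:00 > Sat 06:00? ✗ → no.
soundcheck: end Fri 00:00 < Sun 10:00? ✓; end Fri 00:00 < Fri 23:00? ✓; start Tue 00:00 > Sat 06:00? ✗ → no.
Result: none.

none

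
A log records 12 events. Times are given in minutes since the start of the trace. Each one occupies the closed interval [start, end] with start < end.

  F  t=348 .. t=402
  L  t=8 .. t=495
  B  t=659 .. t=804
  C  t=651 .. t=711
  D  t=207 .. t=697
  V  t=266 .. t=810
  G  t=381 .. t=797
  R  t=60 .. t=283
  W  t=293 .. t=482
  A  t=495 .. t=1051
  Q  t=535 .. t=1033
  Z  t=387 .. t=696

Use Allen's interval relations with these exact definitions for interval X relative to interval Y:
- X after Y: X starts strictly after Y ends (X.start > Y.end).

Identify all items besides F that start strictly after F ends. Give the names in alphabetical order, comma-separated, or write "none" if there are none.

A, B, C, Q

Target F = [t=348, t=402].
A [t=495, t=1051] → after → yes.
B [t=659, t=804] → after → yes.
C [t=651, t=711] → after → yes.
D [t=207, t=697] → contains → no.
G [t=381, t=797] → overlapped-by → no.
L [t=8, t=495] → contains → no.
Q [t=535, t=1033] → after → yes.
R [t=60, t=283] → before → no.
V [t=266, t=810] → contains → no.
W [t=293, t=482] → contains → no.
Z [t=387, t=696] → overlapped-by → no.
Result: A, B, C, Q.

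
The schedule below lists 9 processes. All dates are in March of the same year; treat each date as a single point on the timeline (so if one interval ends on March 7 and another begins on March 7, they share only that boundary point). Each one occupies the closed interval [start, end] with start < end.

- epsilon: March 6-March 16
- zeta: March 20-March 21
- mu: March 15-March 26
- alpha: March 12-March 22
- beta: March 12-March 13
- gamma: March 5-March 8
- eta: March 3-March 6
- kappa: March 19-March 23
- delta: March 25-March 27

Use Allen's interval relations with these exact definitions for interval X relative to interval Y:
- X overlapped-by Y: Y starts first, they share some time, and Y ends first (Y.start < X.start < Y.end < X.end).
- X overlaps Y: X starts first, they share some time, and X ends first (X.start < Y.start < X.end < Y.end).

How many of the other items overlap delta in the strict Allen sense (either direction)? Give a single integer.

1

Target delta = [March 25, March 27].
alpha [March 12, March 22] → before → no.
beta [March 12, March 13] → before → no.
epsilon [March 6, March 16] → before → no.
eta [March 3, March 6] → before → no.
gamma [March 5, March 8] → before → no.
kappa [March 19, March 23] → before → no.
mu [March 15, March 26] → overlaps → counts.
zeta [March 20, March 21] → before → no.
Total: 1.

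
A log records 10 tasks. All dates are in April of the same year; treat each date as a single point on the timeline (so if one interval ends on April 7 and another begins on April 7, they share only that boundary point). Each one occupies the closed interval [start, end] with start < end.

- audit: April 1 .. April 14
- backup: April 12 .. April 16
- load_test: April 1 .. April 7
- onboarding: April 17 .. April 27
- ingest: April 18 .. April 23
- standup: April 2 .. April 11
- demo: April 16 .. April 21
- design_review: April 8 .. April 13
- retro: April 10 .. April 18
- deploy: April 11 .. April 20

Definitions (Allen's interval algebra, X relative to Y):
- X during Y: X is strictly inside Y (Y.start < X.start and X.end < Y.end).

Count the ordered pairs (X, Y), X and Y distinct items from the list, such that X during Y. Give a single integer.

Checking all 90 ordered pairs for relation 'during'; matching pairs in alphabetical order:
(backup, deploy): backup during deploy ✓
(backup, retro): backup during retro ✓
(design_review, audit): design_review during audit ✓
(ingest, onboarding): ingest during onboarding ✓
(standup, audit): standup during audit ✓
Count: 5.

5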